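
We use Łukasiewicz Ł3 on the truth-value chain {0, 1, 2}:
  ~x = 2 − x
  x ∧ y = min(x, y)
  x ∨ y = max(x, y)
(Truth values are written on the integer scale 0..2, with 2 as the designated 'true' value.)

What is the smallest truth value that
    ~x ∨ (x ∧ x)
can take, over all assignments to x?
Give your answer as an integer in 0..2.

1

Take x = 1:
~x = ~1 = 1
x ∧ x = 1 ∧ 1 = 1
~x ∨ (x ∧ x) = 1 ∨ 1 = 1
No assignment yields a value below 1, so this is the minimum.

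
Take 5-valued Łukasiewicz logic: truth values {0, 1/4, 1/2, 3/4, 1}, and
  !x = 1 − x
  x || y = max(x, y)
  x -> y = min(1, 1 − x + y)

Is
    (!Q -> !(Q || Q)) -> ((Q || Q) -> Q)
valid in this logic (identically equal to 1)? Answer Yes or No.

Yes

Q = 0 ↦ 1
Q = 1/4 ↦ 1
Q = 1/2 ↦ 1
Q = 3/4 ↦ 1
Q = 1 ↦ 1
Every assignment gives a value ≥ 1.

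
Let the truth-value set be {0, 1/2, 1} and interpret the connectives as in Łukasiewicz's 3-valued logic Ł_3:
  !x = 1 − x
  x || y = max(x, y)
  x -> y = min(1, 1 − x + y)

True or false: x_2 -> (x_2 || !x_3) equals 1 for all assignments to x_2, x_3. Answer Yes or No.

Yes

x_2 = 0, x_3 = 0 ↦ 1
x_2 = 0, x_3 = 1/2 ↦ 1
x_2 = 0, x_3 = 1 ↦ 1
x_2 = 1/2, x_3 = 0 ↦ 1
x_2 = 1/2, x_3 = 1/2 ↦ 1
x_2 = 1/2, x_3 = 1 ↦ 1
x_2 = 1, x_3 = 0 ↦ 1
x_2 = 1, x_3 = 1/2 ↦ 1
x_2 = 1, x_3 = 1 ↦ 1
Every assignment gives a value ≥ 1.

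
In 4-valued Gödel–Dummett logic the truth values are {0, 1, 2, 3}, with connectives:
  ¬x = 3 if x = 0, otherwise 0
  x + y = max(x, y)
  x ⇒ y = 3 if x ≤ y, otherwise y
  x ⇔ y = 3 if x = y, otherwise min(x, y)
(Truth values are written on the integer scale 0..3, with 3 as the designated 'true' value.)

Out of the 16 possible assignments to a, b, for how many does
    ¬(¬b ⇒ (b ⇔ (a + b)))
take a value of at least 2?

a = 0, b = 0 ↦ 0  <
a = 0, b = 1 ↦ 0  <
a = 0, b = 2 ↦ 0  <
a = 0, b = 3 ↦ 0  <
a = 1, b = 0 ↦ 3  ≥
a = 1, b = 1 ↦ 0  <
a = 1, b = 2 ↦ 0  <
a = 1, b = 3 ↦ 0  <
a = 2, b = 0 ↦ 3  ≥
a = 2, b = 1 ↦ 0  <
a = 2, b = 2 ↦ 0  <
a = 2, b = 3 ↦ 0  <
a = 3, b = 0 ↦ 3  ≥
a = 3, b = 1 ↦ 0  <
a = 3, b = 2 ↦ 0  <
a = 3, b = 3 ↦ 0  <
So 3 of the 16 assignments meet the threshold.

3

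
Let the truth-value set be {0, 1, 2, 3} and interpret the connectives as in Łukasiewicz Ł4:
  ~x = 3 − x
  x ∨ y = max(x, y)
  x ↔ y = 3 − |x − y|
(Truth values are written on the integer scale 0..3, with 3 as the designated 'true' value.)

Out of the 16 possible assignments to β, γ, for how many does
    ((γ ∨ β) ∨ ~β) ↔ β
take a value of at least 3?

β = 0, γ = 0 ↦ 0  <
β = 0, γ = 1 ↦ 0  <
β = 0, γ = 2 ↦ 0  <
β = 0, γ = 3 ↦ 0  <
β = 1, γ = 0 ↦ 2  <
β = 1, γ = 1 ↦ 2  <
β = 1, γ = 2 ↦ 2  <
β = 1, γ = 3 ↦ 1  <
β = 2, γ = 0 ↦ 3  ≥
β = 2, γ = 1 ↦ 3  ≥
β = 2, γ = 2 ↦ 3  ≥
β = 2, γ = 3 ↦ 2  <
β = 3, γ = 0 ↦ 3  ≥
β = 3, γ = 1 ↦ 3  ≥
β = 3, γ = 2 ↦ 3  ≥
β = 3, γ = 3 ↦ 3  ≥
So 7 of the 16 assignments meet the threshold.

7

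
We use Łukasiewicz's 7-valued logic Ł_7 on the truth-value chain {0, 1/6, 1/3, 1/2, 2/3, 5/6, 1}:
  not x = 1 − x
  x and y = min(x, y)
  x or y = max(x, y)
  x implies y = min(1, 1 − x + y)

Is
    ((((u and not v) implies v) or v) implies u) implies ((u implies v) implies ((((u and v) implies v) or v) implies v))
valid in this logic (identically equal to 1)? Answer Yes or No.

No

Counterexample: take u = 1/6, v = 0.
not v = not 0 = 1
u and not v = 1/6 and 1 = 1/6
(u and not v) implies v = 1/6 implies 0 = 5/6
((u and not v) implies v) or v = 5/6 or 0 = 5/6
(((u and not v) implies v) or v) implies u = 5/6 implies 1/6 = 1/3
u implies v = 1/6 implies 0 = 5/6
u and v = 1/6 and 0 = 0
(u and v) implies v = 0 implies 0 = 1
((u and v) implies v) or v = 1 or 0 = 1
(((u and v) implies v) or v) implies v = 1 implies 0 = 0
(u implies v) implies ((((u and v) implies v) or v) implies v) = 5/6 implies 0 = 1/6
((((u and not v) implies v) or v) implies u) implies ((u implies v) implies ((((u and v) implies v) or v) implies v)) = 1/3 implies 1/6 = 5/6
This gives 5/6 ≠ 1.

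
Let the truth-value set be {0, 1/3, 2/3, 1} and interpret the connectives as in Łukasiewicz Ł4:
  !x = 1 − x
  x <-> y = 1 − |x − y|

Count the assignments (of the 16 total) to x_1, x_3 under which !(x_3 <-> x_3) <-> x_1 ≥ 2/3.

x_1 = 0, x_3 = 0 ↦ 1  ≥
x_1 = 0, x_3 = 1/3 ↦ 1  ≥
x_1 = 0, x_3 = 2/3 ↦ 1  ≥
x_1 = 0, x_3 = 1 ↦ 1  ≥
x_1 = 1/3, x_3 = 0 ↦ 2/3  ≥
x_1 = 1/3, x_3 = 1/3 ↦ 2/3  ≥
x_1 = 1/3, x_3 = 2/3 ↦ 2/3  ≥
x_1 = 1/3, x_3 = 1 ↦ 2/3  ≥
x_1 = 2/3, x_3 = 0 ↦ 1/3  <
x_1 = 2/3, x_3 = 1/3 ↦ 1/3  <
x_1 = 2/3, x_3 = 2/3 ↦ 1/3  <
x_1 = 2/3, x_3 = 1 ↦ 1/3  <
x_1 = 1, x_3 = 0 ↦ 0  <
x_1 = 1, x_3 = 1/3 ↦ 0  <
x_1 = 1, x_3 = 2/3 ↦ 0  <
x_1 = 1, x_3 = 1 ↦ 0  <
So 8 of the 16 assignments meet the threshold.

8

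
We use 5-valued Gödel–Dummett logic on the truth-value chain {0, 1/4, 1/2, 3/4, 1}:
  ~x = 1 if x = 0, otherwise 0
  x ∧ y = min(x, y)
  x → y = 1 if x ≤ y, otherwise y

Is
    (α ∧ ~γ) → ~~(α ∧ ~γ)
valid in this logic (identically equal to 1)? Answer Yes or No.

At α = 3/4, γ = 1, for instance:
~γ = ~1 = 0
α ∧ ~γ = 3/4 ∧ 0 = 0
~(α ∧ ~γ) = ~0 = 1
~~(α ∧ ~γ) = ~1 = 0
(α ∧ ~γ) → ~~(α ∧ ~γ) = 0 → 0 = 1
and checking the remaining 24 assignments likewise gives ≥ 1 in every case.

Yes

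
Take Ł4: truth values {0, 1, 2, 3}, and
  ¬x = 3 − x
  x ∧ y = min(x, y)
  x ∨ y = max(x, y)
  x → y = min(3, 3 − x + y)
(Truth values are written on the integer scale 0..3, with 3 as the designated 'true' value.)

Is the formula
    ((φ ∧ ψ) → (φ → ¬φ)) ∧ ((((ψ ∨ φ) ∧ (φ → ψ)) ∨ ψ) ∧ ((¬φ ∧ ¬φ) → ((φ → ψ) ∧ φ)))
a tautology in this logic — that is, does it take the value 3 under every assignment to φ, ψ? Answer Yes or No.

No

Counterexample: take φ = 0, ψ = 0.
φ ∧ ψ = 0 ∧ 0 = 0
¬φ = ¬0 = 3
φ → ¬φ = 0 → 3 = 3
(φ ∧ ψ) → (φ → ¬φ) = 0 → 3 = 3
ψ ∨ φ = 0 ∨ 0 = 0
φ → ψ = 0 → 0 = 3
(ψ ∨ φ) ∧ (φ → ψ) = 0 ∧ 3 = 0
((ψ ∨ φ) ∧ (φ → ψ)) ∨ ψ = 0 ∨ 0 = 0
¬φ = ¬0 = 3
¬φ = ¬0 = 3
¬φ ∧ ¬φ = 3 ∧ 3 = 3
φ → ψ = 0 → 0 = 3
(φ → ψ) ∧ φ = 3 ∧ 0 = 0
(¬φ ∧ ¬φ) → ((φ → ψ) ∧ φ) = 3 → 0 = 0
(((ψ ∨ φ) ∧ (φ → ψ)) ∨ ψ) ∧ ((¬φ ∧ ¬φ) → ((φ → ψ) ∧ φ)) = 0 ∧ 0 = 0
((φ ∧ ψ) → (φ → ¬φ)) ∧ ((((ψ ∨ φ) ∧ (φ → ψ)) ∨ ψ) ∧ ((¬φ ∧ ¬φ) → ((φ → ψ) ∧ φ))) = 3 ∧ 0 = 0
This gives 0 ≠ 3.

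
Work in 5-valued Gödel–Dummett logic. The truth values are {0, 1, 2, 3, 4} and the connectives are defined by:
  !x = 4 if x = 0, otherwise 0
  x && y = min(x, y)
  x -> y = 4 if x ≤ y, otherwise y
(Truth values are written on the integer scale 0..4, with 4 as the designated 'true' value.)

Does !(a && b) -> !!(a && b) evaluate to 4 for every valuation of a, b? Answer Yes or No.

Counterexample: take a = 0, b = 0.
a && b = 0 && 0 = 0
!(a && b) = !0 = 4
!!(a && b) = !4 = 0
!(a && b) -> !!(a && b) = 4 -> 0 = 0
This gives 0 ≠ 4.

No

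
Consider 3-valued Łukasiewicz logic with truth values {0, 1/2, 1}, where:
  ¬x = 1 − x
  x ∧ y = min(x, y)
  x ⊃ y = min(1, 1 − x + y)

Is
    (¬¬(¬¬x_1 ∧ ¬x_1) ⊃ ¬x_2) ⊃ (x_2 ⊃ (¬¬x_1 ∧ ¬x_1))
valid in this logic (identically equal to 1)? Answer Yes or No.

No

Counterexample: take x_1 = 0, x_2 = 1/2.
¬x_1 = ¬0 = 1
¬¬x_1 = ¬1 = 0
¬x_1 = ¬0 = 1
¬¬x_1 ∧ ¬x_1 = 0 ∧ 1 = 0
¬(¬¬x_1 ∧ ¬x_1) = ¬0 = 1
¬¬(¬¬x_1 ∧ ¬x_1) = ¬1 = 0
¬x_2 = ¬1/2 = 1/2
¬¬(¬¬x_1 ∧ ¬x_1) ⊃ ¬x_2 = 0 ⊃ 1/2 = 1
¬x_1 = ¬0 = 1
¬¬x_1 = ¬1 = 0
¬x_1 = ¬0 = 1
¬¬x_1 ∧ ¬x_1 = 0 ∧ 1 = 0
x_2 ⊃ (¬¬x_1 ∧ ¬x_1) = 1/2 ⊃ 0 = 1/2
(¬¬(¬¬x_1 ∧ ¬x_1) ⊃ ¬x_2) ⊃ (x_2 ⊃ (¬¬x_1 ∧ ¬x_1)) = 1 ⊃ 1/2 = 1/2
This gives 1/2 ≠ 1.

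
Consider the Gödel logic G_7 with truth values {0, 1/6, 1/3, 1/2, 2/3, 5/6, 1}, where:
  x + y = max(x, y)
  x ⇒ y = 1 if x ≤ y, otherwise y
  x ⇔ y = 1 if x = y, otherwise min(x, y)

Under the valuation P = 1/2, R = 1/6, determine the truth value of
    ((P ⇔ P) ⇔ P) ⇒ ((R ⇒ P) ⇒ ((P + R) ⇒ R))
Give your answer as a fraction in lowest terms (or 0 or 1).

P ⇔ P = 1/2 ⇔ 1/2 = 1
(P ⇔ P) ⇔ P = 1 ⇔ 1/2 = 1/2
R ⇒ P = 1/6 ⇒ 1/2 = 1
P + R = 1/2 + 1/6 = 1/2
(P + R) ⇒ R = 1/2 ⇒ 1/6 = 1/6
(R ⇒ P) ⇒ ((P + R) ⇒ R) = 1 ⇒ 1/6 = 1/6
((P ⇔ P) ⇔ P) ⇒ ((R ⇒ P) ⇒ ((P + R) ⇒ R)) = 1/2 ⇒ 1/6 = 1/6

1/6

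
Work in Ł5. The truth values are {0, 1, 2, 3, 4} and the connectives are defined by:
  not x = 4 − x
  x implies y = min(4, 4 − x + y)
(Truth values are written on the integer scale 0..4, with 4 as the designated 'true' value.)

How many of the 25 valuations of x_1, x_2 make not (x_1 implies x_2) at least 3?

value 4: 1 assignment (counts)
value 3: 2 assignments (counts)
value 2: 3 assignments
value 1: 4 assignments
value 0: 15 assignments
So 3 of the 25 assignments meet the threshold.

3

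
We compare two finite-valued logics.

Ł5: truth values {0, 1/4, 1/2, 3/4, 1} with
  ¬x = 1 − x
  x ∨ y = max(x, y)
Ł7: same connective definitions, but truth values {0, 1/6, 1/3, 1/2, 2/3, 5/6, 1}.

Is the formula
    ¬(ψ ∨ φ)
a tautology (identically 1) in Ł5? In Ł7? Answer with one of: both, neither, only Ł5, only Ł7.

neither

In Ł5: at φ = 0, ψ = 1/4 the value is 3/4 — not a tautology.
In Ł7: at φ = 0, ψ = 1/6 the value is 5/6 — not a tautology.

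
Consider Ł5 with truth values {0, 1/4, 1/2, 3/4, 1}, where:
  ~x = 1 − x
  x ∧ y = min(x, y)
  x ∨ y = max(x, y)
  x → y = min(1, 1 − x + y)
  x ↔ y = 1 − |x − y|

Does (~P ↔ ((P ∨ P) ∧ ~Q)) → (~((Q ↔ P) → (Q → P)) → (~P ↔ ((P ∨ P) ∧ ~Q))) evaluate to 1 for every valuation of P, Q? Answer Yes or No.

Yes

At P = 1/2, Q = 3/4, for instance:
~P = ~1/2 = 1/2
P ∨ P = 1/2 ∨ 1/2 = 1/2
~Q = ~3/4 = 1/4
(P ∨ P) ∧ ~Q = 1/2 ∧ 1/4 = 1/4
~P ↔ ((P ∨ P) ∧ ~Q) = 1/2 ↔ 1/4 = 3/4
Q ↔ P = 3/4 ↔ 1/2 = 3/4
Q → P = 3/4 → 1/2 = 3/4
(Q ↔ P) → (Q → P) = 3/4 → 3/4 = 1
~((Q ↔ P) → (Q → P)) = ~1 = 0
~((Q ↔ P) → (Q → P)) → (~P ↔ ((P ∨ P) ∧ ~Q)) = 0 → 3/4 = 1
(~P ↔ ((P ∨ P) ∧ ~Q)) → (~((Q ↔ P) → (Q → P)) → (~P ↔ ((P ∨ P) ∧ ~Q))) = 3/4 → 1 = 1
and checking the remaining 24 assignments likewise gives ≥ 1 in every case.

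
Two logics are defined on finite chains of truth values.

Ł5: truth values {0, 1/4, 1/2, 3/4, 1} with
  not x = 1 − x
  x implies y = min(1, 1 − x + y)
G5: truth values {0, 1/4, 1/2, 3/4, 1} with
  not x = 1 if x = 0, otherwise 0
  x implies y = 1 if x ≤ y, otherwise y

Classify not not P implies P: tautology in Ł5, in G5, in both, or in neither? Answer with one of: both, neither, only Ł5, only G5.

In Ł5: every assignment gives 1 — tautology.
In G5: at P = 1/4 the value is 1/4 — not a tautology.

only Ł5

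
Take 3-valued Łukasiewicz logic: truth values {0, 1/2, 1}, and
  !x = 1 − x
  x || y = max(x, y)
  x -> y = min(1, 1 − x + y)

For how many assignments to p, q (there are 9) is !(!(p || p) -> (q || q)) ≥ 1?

p = 0, q = 0 ↦ 1  ≥
p = 0, q = 1/2 ↦ 1/2  <
p = 0, q = 1 ↦ 0  <
p = 1/2, q = 0 ↦ 1/2  <
p = 1/2, q = 1/2 ↦ 0  <
p = 1/2, q = 1 ↦ 0  <
p = 1, q = 0 ↦ 0  <
p = 1, q = 1/2 ↦ 0  <
p = 1, q = 1 ↦ 0  <
So 1 of the 9 assignments meets the threshold.

1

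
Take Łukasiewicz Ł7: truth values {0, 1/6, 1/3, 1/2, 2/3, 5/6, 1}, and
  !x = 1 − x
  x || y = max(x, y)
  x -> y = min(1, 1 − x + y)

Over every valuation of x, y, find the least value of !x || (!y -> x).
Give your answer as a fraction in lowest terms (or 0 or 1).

1/2

Take x = 1/2, y = 0:
!x = !1/2 = 1/2
!y = !0 = 1
!y -> x = 1 -> 1/2 = 1/2
!x || (!y -> x) = 1/2 || 1/2 = 1/2
No assignment yields a value below 1/2, so this is the minimum.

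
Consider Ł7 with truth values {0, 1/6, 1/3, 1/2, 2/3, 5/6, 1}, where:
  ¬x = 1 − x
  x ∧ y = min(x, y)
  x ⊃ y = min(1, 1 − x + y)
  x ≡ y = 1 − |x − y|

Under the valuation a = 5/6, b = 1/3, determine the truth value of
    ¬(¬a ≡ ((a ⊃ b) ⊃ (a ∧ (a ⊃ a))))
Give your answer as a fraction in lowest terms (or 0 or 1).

¬a = ¬5/6 = 1/6
a ⊃ b = 5/6 ⊃ 1/3 = 1/2
a ⊃ a = 5/6 ⊃ 5/6 = 1
a ∧ (a ⊃ a) = 5/6 ∧ 1 = 5/6
(a ⊃ b) ⊃ (a ∧ (a ⊃ a)) = 1/2 ⊃ 5/6 = 1
¬a ≡ ((a ⊃ b) ⊃ (a ∧ (a ⊃ a))) = 1/6 ≡ 1 = 1/6
¬(¬a ≡ ((a ⊃ b) ⊃ (a ∧ (a ⊃ a)))) = ¬1/6 = 5/6

5/6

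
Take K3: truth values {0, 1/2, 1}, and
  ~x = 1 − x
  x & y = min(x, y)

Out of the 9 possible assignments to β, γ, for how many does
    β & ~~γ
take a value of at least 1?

β = 0, γ = 0 ↦ 0  <
β = 0, γ = 1/2 ↦ 0  <
β = 0, γ = 1 ↦ 0  <
β = 1/2, γ = 0 ↦ 0  <
β = 1/2, γ = 1/2 ↦ 1/2  <
β = 1/2, γ = 1 ↦ 1/2  <
β = 1, γ = 0 ↦ 0  <
β = 1, γ = 1/2 ↦ 1/2  <
β = 1, γ = 1 ↦ 1  ≥
So 1 of the 9 assignments meets the threshold.

1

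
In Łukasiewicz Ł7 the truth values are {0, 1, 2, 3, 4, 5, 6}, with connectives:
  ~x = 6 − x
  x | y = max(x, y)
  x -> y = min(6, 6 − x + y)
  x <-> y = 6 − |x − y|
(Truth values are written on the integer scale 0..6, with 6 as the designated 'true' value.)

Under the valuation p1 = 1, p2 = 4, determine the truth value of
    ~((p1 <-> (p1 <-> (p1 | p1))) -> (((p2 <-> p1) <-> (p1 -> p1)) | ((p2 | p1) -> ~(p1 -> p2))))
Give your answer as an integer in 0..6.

0

p1 | p1 = 1 | 1 = 1
p1 <-> (p1 | p1) = 1 <-> 1 = 6
p1 <-> (p1 <-> (p1 | p1)) = 1 <-> 6 = 1
p2 <-> p1 = 4 <-> 1 = 3
p1 -> p1 = 1 -> 1 = 6
(p2 <-> p1) <-> (p1 -> p1) = 3 <-> 6 = 3
p2 | p1 = 4 | 1 = 4
p1 -> p2 = 1 -> 4 = 6
~(p1 -> p2) = ~6 = 0
(p2 | p1) -> ~(p1 -> p2) = 4 -> 0 = 2
((p2 <-> p1) <-> (p1 -> p1)) | ((p2 | p1) -> ~(p1 -> p2)) = 3 | 2 = 3
(p1 <-> (p1 <-> (p1 | p1))) -> (((p2 <-> p1) <-> (p1 -> p1)) | ((p2 | p1) -> ~(p1 -> p2))) = 1 -> 3 = 6
~((p1 <-> (p1 <-> (p1 | p1))) -> (((p2 <-> p1) <-> (p1 -> p1)) | ((p2 | p1) -> ~(p1 -> p2)))) = ~6 = 0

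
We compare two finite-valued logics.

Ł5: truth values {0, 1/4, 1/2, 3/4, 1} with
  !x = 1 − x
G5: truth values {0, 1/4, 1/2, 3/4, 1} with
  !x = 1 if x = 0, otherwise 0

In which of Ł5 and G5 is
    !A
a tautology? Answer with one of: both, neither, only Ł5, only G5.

In Ł5: at A = 1/4 the value is 3/4 — not a tautology.
In G5: at A = 1/4 the value is 0 — not a tautology.

neither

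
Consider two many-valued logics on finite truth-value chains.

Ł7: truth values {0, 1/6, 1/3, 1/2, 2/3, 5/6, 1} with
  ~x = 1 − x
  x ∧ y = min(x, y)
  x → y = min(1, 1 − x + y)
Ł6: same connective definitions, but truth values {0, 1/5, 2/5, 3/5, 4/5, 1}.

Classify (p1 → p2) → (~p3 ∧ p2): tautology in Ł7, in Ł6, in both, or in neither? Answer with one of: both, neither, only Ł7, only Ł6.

In Ł7: at p1 = 0, p2 = 0, p3 = 0 the value is 0 — not a tautology.
In Ł6: at p1 = 0, p2 = 0, p3 = 0 the value is 0 — not a tautology.

neither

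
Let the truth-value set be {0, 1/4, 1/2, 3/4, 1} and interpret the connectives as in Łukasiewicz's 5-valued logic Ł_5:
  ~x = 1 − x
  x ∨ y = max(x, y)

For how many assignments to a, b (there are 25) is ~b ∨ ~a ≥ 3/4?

16

value 1: 9 assignments (counts)
value 3/4: 7 assignments (counts)
value 1/2: 5 assignments
value 1/4: 3 assignments
value 0: 1 assignment
So 16 of the 25 assignments meet the threshold.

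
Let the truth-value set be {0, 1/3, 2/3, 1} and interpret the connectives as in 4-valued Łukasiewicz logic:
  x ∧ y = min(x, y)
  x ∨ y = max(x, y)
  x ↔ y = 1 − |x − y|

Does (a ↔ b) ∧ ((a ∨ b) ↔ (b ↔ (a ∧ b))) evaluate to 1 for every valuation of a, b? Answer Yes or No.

Counterexample: take a = 0, b = 0.
a ↔ b = 0 ↔ 0 = 1
a ∨ b = 0 ∨ 0 = 0
a ∧ b = 0 ∧ 0 = 0
b ↔ (a ∧ b) = 0 ↔ 0 = 1
(a ∨ b) ↔ (b ↔ (a ∧ b)) = 0 ↔ 1 = 0
(a ↔ b) ∧ ((a ∨ b) ↔ (b ↔ (a ∧ b))) = 1 ∧ 0 = 0
This gives 0 ≠ 1.

No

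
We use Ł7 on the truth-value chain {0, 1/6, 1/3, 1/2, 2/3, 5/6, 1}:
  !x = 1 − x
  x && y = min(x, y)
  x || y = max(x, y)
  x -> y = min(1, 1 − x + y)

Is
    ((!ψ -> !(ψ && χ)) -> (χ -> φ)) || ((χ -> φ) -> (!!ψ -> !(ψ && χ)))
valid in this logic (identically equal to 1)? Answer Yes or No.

Counterexample: take φ = 1/6, ψ = 1, χ = 1/3.
!ψ = !1 = 0
ψ && χ = 1 && 1/3 = 1/3
!(ψ && χ) = !1/3 = 2/3
!ψ -> !(ψ && χ) = 0 -> 2/3 = 1
χ -> φ = 1/3 -> 1/6 = 5/6
(!ψ -> !(ψ && χ)) -> (χ -> φ) = 1 -> 5/6 = 5/6
χ -> φ = 1/3 -> 1/6 = 5/6
!ψ = !1 = 0
!!ψ = !0 = 1
ψ && χ = 1 && 1/3 = 1/3
!(ψ && χ) = !1/3 = 2/3
!!ψ -> !(ψ && χ) = 1 -> 2/3 = 2/3
(χ -> φ) -> (!!ψ -> !(ψ && χ)) = 5/6 -> 2/3 = 5/6
((!ψ -> !(ψ && χ)) -> (χ -> φ)) || ((χ -> φ) -> (!!ψ -> !(ψ && χ))) = 5/6 || 5/6 = 5/6
This gives 5/6 ≠ 1.

No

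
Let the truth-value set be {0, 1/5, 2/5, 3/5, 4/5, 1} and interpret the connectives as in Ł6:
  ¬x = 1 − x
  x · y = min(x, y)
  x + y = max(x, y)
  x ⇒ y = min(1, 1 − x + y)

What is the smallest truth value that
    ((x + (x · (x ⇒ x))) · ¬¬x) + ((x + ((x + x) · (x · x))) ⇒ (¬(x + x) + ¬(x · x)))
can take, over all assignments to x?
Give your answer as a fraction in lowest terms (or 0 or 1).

4/5

Take x = 3/5:
x ⇒ x = 3/5 ⇒ 3/5 = 1
x · (x ⇒ x) = 3/5 · 1 = 3/5
x + (x · (x ⇒ x)) = 3/5 + 3/5 = 3/5
¬x = ¬3/5 = 2/5
¬¬x = ¬2/5 = 3/5
(x + (x · (x ⇒ x))) · ¬¬x = 3/5 · 3/5 = 3/5
x + x = 3/5 + 3/5 = 3/5
x · x = 3/5 · 3/5 = 3/5
(x + x) · (x · x) = 3/5 · 3/5 = 3/5
x + ((x + x) · (x · x)) = 3/5 + 3/5 = 3/5
x + x = 3/5 + 3/5 = 3/5
¬(x + x) = ¬3/5 = 2/5
x · x = 3/5 · 3/5 = 3/5
¬(x · x) = ¬3/5 = 2/5
¬(x + x) + ¬(x · x) = 2/5 + 2/5 = 2/5
(x + ((x + x) · (x · x))) ⇒ (¬(x + x) + ¬(x · x)) = 3/5 ⇒ 2/5 = 4/5
((x + (x · (x ⇒ x))) · ¬¬x) + ((x + ((x + x) · (x · x))) ⇒ (¬(x + x) + ¬(x · x))) = 3/5 + 4/5 = 4/5
No assignment yields a value below 4/5, so this is the minimum.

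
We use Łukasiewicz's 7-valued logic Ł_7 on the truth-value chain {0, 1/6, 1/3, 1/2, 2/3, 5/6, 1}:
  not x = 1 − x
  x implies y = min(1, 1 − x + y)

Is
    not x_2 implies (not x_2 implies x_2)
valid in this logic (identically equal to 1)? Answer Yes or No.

Counterexample: take x_2 = 0.
not x_2 = not 0 = 1
not x_2 = not 0 = 1
not x_2 implies x_2 = 1 implies 0 = 0
not x_2 implies (not x_2 implies x_2) = 1 implies 0 = 0
This gives 0 ≠ 1.

No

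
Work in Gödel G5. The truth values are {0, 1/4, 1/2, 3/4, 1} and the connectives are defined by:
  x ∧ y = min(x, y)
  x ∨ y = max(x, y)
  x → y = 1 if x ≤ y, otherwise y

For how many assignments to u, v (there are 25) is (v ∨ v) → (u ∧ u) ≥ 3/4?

16

value 1: 15 assignments (counts)
value 3/4: 1 assignment (counts)
value 1/2: 2 assignments
value 1/4: 3 assignments
value 0: 4 assignments
So 16 of the 25 assignments meet the threshold.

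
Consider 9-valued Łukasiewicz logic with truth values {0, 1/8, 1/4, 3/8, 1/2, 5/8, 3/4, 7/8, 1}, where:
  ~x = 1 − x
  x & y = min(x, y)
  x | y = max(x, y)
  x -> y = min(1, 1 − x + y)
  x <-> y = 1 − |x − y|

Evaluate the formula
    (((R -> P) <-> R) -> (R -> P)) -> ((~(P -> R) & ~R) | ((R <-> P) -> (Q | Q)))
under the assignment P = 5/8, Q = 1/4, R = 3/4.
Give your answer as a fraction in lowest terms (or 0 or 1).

3/8

R -> P = 3/4 -> 5/8 = 7/8
(R -> P) <-> R = 7/8 <-> 3/4 = 7/8
R -> P = 3/4 -> 5/8 = 7/8
((R -> P) <-> R) -> (R -> P) = 7/8 -> 7/8 = 1
P -> R = 5/8 -> 3/4 = 1
~(P -> R) = ~1 = 0
~R = ~3/4 = 1/4
~(P -> R) & ~R = 0 & 1/4 = 0
R <-> P = 3/4 <-> 5/8 = 7/8
Q | Q = 1/4 | 1/4 = 1/4
(R <-> P) -> (Q | Q) = 7/8 -> 1/4 = 3/8
(~(P -> R) & ~R) | ((R <-> P) -> (Q | Q)) = 0 | 3/8 = 3/8
(((R -> P) <-> R) -> (R -> P)) -> ((~(P -> R) & ~R) | ((R <-> P) -> (Q | Q))) = 1 -> 3/8 = 3/8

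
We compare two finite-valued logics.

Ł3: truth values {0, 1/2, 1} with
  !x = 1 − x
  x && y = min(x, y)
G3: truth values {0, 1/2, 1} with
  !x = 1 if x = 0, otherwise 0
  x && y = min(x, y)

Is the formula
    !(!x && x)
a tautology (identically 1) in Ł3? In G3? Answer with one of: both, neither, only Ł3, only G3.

only G3

In Ł3: at x = 1/2 the value is 1/2 — not a tautology.
In G3: every assignment gives 1 — tautology.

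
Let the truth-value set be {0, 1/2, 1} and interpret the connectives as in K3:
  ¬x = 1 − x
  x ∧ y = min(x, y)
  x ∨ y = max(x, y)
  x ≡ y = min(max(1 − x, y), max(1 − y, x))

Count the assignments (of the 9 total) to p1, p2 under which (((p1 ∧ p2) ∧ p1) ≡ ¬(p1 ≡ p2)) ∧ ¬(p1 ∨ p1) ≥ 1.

1

p1 = 0, p2 = 0 ↦ 1  ≥
p1 = 0, p2 = 1/2 ↦ 1/2  <
p1 = 0, p2 = 1 ↦ 0  <
p1 = 1/2, p2 = 0 ↦ 1/2  <
p1 = 1/2, p2 = 1/2 ↦ 1/2  <
p1 = 1/2, p2 = 1 ↦ 1/2  <
p1 = 1, p2 = 0 ↦ 0  <
p1 = 1, p2 = 1/2 ↦ 0  <
p1 = 1, p2 = 1 ↦ 0  <
So 1 of the 9 assignments meets the threshold.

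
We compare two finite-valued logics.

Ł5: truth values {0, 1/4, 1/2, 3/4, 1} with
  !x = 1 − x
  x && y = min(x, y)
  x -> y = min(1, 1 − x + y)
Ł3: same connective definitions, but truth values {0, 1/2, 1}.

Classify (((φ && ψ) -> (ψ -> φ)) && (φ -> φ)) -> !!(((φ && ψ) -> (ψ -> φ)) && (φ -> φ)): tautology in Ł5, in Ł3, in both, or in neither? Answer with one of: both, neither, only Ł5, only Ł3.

both

In Ł5: every assignment gives 1 — tautology.
In Ł3: every assignment gives 1 — tautology.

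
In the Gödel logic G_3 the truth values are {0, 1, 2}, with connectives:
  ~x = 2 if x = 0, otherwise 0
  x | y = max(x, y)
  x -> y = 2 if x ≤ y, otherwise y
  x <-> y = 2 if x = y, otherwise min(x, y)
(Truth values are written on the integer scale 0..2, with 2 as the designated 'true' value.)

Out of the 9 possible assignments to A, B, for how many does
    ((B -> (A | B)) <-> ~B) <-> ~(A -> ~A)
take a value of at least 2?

4

A = 0, B = 0 ↦ 0  <
A = 0, B = 1 ↦ 2  ≥
A = 0, B = 2 ↦ 2  ≥
A = 1, B = 0 ↦ 2  ≥
A = 1, B = 1 ↦ 0  <
A = 1, B = 2 ↦ 0  <
A = 2, B = 0 ↦ 2  ≥
A = 2, B = 1 ↦ 0  <
A = 2, B = 2 ↦ 0  <
So 4 of the 9 assignments meet the threshold.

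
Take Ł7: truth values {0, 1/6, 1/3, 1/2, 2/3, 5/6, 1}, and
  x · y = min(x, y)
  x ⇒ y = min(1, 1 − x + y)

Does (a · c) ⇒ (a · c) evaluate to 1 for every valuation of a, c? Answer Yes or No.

At a = 5/6, c = 1/3, for instance:
a · c = 5/6 · 1/3 = 1/3
(a · c) ⇒ (a · c) = 1/3 ⇒ 1/3 = 1
and checking the remaining 48 assignments likewise gives ≥ 1 in every case.

Yes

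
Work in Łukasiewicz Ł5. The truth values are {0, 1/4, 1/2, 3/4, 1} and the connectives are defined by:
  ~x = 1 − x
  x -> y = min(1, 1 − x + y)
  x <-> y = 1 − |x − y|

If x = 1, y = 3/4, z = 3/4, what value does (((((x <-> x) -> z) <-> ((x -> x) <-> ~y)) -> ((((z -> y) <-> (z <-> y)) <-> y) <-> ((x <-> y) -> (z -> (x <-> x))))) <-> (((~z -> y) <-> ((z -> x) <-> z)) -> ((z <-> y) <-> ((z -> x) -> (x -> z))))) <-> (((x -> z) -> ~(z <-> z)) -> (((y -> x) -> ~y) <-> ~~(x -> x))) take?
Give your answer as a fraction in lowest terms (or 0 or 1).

1

x <-> x = 1 <-> 1 = 1
(x <-> x) -> z = 1 -> 3/4 = 3/4
x -> x = 1 -> 1 = 1
~y = ~3/4 = 1/4
(x -> x) <-> ~y = 1 <-> 1/4 = 1/4
((x <-> x) -> z) <-> ((x -> x) <-> ~y) = 3/4 <-> 1/4 = 1/2
z -> y = 3/4 -> 3/4 = 1
z <-> y = 3/4 <-> 3/4 = 1
(z -> y) <-> (z <-> y) = 1 <-> 1 = 1
((z -> y) <-> (z <-> y)) <-> y = 1 <-> 3/4 = 3/4
x <-> y = 1 <-> 3/4 = 3/4
x <-> x = 1 <-> 1 = 1
z -> (x <-> x) = 3/4 -> 1 = 1
(x <-> y) -> (z -> (x <-> x)) = 3/4 -> 1 = 1
(((z -> y) <-> (z <-> y)) <-> y) <-> ((x <-> y) -> (z -> (x <-> x))) = 3/4 <-> 1 = 3/4
(((x <-> x) -> z) <-> ((x -> x) <-> ~y)) -> ((((z -> y) <-> (z <-> y)) <-> y) <-> ((x <-> y) -> (z -> (x <-> x)))) = 1/2 -> 3/4 = 1
~z = ~3/4 = 1/4
~z -> y = 1/4 -> 3/4 = 1
z -> x = 3/4 -> 1 = 1
(z -> x) <-> z = 1 <-> 3/4 = 3/4
(~z -> y) <-> ((z -> x) <-> z) = 1 <-> 3/4 = 3/4
z <-> y = 3/4 <-> 3/4 = 1
z -> x = 3/4 -> 1 = 1
x -> z = 1 -> 3/4 = 3/4
(z -> x) -> (x -> z) = 1 -> 3/4 = 3/4
(z <-> y) <-> ((z -> x) -> (x -> z)) = 1 <-> 3/4 = 3/4
((~z -> y) <-> ((z -> x) <-> z)) -> ((z <-> y) <-> ((z -> x) -> (x -> z))) = 3/4 -> 3/4 = 1
((((x <-> x) -> z) <-> ((x -> x) <-> ~y)) -> ((((z -> y) <-> (z <-> y)) <-> y) <-> ((x <-> y) -> (z -> (x <-> x))))) <-> (((~z -> y) <-> ((z -> x) <-> z)) -> ((z <-> y) <-> ((z -> x) -> (x -> z)))) = 1 <-> 1 = 1
x -> z = 1 -> 3/4 = 3/4
z <-> z = 3/4 <-> 3/4 = 1
~(z <-> z) = ~1 = 0
(x -> z) -> ~(z <-> z) = 3/4 -> 0 = 1/4
y -> x = 3/4 -> 1 = 1
~y = ~3/4 = 1/4
(y -> x) -> ~y = 1 -> 1/4 = 1/4
x -> x = 1 -> 1 = 1
~(x -> x) = ~1 = 0
~~(x -> x) = ~0 = 1
((y -> x) -> ~y) <-> ~~(x -> x) = 1/4 <-> 1 = 1/4
((x -> z) -> ~(z <-> z)) -> (((y -> x) -> ~y) <-> ~~(x -> x)) = 1/4 -> 1/4 = 1
(((((x <-> x) -> z) <-> ((x -> x) <-> ~y)) -> ((((z -> y) <-> (z <-> y)) <-> y) <-> ((x <-> y) -> (z -> (x <-> x))))) <-> (((~z -> y) <-> ((z -> x) <-> z)) -> ((z <-> y) <-> ((z -> x) -> (x -> z))))) <-> (((x -> z) -> ~(z <-> z)) -> (((y -> x) -> ~y) <-> ~~(x -> x))) = 1 <-> 1 = 1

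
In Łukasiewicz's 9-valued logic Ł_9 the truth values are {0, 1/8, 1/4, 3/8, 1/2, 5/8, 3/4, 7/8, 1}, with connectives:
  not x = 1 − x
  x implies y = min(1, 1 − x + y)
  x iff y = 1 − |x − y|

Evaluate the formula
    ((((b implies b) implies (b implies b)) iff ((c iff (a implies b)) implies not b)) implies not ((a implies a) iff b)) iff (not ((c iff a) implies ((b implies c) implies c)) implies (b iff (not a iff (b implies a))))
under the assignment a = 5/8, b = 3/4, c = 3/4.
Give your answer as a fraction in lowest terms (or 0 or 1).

3/4

b implies b = 3/4 implies 3/4 = 1
b implies b = 3/4 implies 3/4 = 1
(b implies b) implies (b implies b) = 1 implies 1 = 1
a implies b = 5/8 implies 3/4 = 1
c iff (a implies b) = 3/4 iff 1 = 3/4
not b = not 3/4 = 1/4
(c iff (a implies b)) implies not b = 3/4 implies 1/4 = 1/2
((b implies b) implies (b implies b)) iff ((c iff (a implies b)) implies not b) = 1 iff 1/2 = 1/2
a implies a = 5/8 implies 5/8 = 1
(a implies a) iff b = 1 iff 3/4 = 3/4
not ((a implies a) iff b) = not 3/4 = 1/4
(((b implies b) implies (b implies b)) iff ((c iff (a implies b)) implies not b)) implies not ((a implies a) iff b) = 1/2 implies 1/4 = 3/4
c iff a = 3/4 iff 5/8 = 7/8
b implies c = 3/4 implies 3/4 = 1
(b implies c) implies c = 1 implies 3/4 = 3/4
(c iff a) implies ((b implies c) implies c) = 7/8 implies 3/4 = 7/8
not ((c iff a) implies ((b implies c) implies c)) = not 7/8 = 1/8
not a = not 5/8 = 3/8
b implies a = 3/4 implies 5/8 = 7/8
not a iff (b implies a) = 3/8 iff 7/8 = 1/2
b iff (not a iff (b implies a)) = 3/4 iff 1/2 = 3/4
not ((c iff a) implies ((b implies c) implies c)) implies (b iff (not a iff (b implies a))) = 1/8 implies 3/4 = 1
((((b implies b) implies (b implies b)) iff ((c iff (a implies b)) implies not b)) implies not ((a implies a) iff b)) iff (not ((c iff a) implies ((b implies c) implies c)) implies (b iff (not a iff (b implies a)))) = 3/4 iff 1 = 3/4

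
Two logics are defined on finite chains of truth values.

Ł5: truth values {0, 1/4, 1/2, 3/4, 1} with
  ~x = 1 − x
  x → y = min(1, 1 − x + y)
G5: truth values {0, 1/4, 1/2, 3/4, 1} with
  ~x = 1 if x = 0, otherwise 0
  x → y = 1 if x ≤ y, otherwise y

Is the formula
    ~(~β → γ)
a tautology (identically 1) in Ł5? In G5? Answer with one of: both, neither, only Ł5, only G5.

neither

In Ł5: at β = 0, γ = 1/4 the value is 3/4 — not a tautology.
In G5: at β = 0, γ = 1/4 the value is 0 — not a tautology.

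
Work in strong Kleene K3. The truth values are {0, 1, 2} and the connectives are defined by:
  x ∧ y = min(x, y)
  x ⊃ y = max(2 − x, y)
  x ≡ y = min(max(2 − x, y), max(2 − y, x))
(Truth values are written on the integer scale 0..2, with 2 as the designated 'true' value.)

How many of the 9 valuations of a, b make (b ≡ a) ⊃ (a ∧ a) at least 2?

a = 0, b = 0 ↦ 0  <
a = 0, b = 1 ↦ 1  <
a = 0, b = 2 ↦ 2  ≥
a = 1, b = 0 ↦ 1  <
a = 1, b = 1 ↦ 1  <
a = 1, b = 2 ↦ 1  <
a = 2, b = 0 ↦ 2  ≥
a = 2, b = 1 ↦ 2  ≥
a = 2, b = 2 ↦ 2  ≥
So 4 of the 9 assignments meet the threshold.

4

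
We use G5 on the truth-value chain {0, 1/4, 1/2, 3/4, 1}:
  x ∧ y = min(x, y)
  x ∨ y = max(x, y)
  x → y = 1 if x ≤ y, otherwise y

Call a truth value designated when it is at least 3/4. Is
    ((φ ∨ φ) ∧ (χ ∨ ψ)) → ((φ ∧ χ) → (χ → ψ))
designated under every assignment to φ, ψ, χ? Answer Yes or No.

No

Counterexample: take φ = 1/4, ψ = 0, χ = 1/4.
φ ∨ φ = 1/4 ∨ 1/4 = 1/4
χ ∨ ψ = 1/4 ∨ 0 = 1/4
(φ ∨ φ) ∧ (χ ∨ ψ) = 1/4 ∧ 1/4 = 1/4
φ ∧ χ = 1/4 ∧ 1/4 = 1/4
χ → ψ = 1/4 → 0 = 0
(φ ∧ χ) → (χ → ψ) = 1/4 → 0 = 0
((φ ∨ φ) ∧ (χ ∨ ψ)) → ((φ ∧ χ) → (χ → ψ)) = 1/4 → 0 = 0
This gives 0, which is below 3/4.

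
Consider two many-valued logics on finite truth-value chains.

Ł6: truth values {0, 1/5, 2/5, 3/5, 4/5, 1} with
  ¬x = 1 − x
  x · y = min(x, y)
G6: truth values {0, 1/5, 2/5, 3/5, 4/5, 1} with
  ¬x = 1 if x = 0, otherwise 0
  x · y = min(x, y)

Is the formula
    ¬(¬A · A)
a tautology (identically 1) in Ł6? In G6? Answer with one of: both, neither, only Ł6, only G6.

only G6

In Ł6: at A = 1/5 the value is 4/5 — not a tautology.
In G6: every assignment gives 1 — tautology.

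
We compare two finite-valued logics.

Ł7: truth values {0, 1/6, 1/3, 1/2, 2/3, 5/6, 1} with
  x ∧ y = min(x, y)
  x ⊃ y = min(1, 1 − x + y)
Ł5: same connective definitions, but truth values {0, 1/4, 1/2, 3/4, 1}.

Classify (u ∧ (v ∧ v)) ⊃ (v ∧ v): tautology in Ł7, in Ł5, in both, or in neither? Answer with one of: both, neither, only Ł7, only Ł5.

both

In Ł7: every assignment gives 1 — tautology.
In Ł5: every assignment gives 1 — tautology.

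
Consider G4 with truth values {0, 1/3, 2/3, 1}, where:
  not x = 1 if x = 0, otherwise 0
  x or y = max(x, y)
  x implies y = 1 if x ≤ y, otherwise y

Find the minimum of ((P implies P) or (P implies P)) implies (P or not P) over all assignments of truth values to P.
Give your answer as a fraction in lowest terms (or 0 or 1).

Take P = 1/3:
P implies P = 1/3 implies 1/3 = 1
P implies P = 1/3 implies 1/3 = 1
(P implies P) or (P implies P) = 1 or 1 = 1
not P = not 1/3 = 0
P or not P = 1/3 or 0 = 1/3
((P implies P) or (P implies P)) implies (P or not P) = 1 implies 1/3 = 1/3
No assignment yields a value below 1/3, so this is the minimum.

1/3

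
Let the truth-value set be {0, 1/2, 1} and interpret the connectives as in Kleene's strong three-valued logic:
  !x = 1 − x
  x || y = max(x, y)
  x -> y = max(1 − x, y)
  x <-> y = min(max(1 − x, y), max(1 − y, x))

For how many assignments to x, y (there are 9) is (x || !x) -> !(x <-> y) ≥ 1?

x = 0, y = 0 ↦ 0  <
x = 0, y = 1/2 ↦ 1/2  <
x = 0, y = 1 ↦ 1  ≥
x = 1/2, y = 0 ↦ 1/2  <
x = 1/2, y = 1/2 ↦ 1/2  <
x = 1/2, y = 1 ↦ 1/2  <
x = 1, y = 0 ↦ 1  ≥
x = 1, y = 1/2 ↦ 1/2  <
x = 1, y = 1 ↦ 0  <
So 2 of the 9 assignments meet the threshold.

2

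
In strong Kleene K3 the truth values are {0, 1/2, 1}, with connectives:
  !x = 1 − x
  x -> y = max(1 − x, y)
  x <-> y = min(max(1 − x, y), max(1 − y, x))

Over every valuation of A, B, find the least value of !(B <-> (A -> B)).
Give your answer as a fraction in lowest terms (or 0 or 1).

Take A = 0, B = 1:
A -> B = 0 -> 1 = 1
B <-> (A -> B) = 1 <-> 1 = 1
!(B <-> (A -> B)) = !1 = 0
No assignment yields a value below 0, so this is the minimum.

0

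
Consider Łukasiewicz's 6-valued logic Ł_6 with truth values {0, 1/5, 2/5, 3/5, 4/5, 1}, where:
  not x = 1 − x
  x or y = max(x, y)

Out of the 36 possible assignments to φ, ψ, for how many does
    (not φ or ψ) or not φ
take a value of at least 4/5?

value 1: 11 assignments (counts)
value 4/5: 9 assignments (counts)
value 3/5: 7 assignments
value 2/5: 5 assignments
value 1/5: 3 assignments
value 0: 1 assignment
So 20 of the 36 assignments meet the threshold.

20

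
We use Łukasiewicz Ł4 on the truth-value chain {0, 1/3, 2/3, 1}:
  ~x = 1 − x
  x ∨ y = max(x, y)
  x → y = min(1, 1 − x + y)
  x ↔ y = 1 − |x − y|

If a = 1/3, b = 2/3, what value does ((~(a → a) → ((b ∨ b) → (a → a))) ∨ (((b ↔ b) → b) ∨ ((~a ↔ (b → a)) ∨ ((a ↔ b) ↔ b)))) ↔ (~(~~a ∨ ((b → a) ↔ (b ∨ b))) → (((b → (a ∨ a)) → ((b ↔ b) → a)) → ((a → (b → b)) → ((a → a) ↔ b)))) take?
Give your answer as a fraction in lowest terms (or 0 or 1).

1

a → a = 1/3 → 1/3 = 1
~(a → a) = ~1 = 0
b ∨ b = 2/3 ∨ 2/3 = 2/3
a → a = 1/3 → 1/3 = 1
(b ∨ b) → (a → a) = 2/3 → 1 = 1
~(a → a) → ((b ∨ b) → (a → a)) = 0 → 1 = 1
b ↔ b = 2/3 ↔ 2/3 = 1
(b ↔ b) → b = 1 → 2/3 = 2/3
~a = ~1/3 = 2/3
b → a = 2/3 → 1/3 = 2/3
~a ↔ (b → a) = 2/3 ↔ 2/3 = 1
a ↔ b = 1/3 ↔ 2/3 = 2/3
(a ↔ b) ↔ b = 2/3 ↔ 2/3 = 1
(~a ↔ (b → a)) ∨ ((a ↔ b) ↔ b) = 1 ∨ 1 = 1
((b ↔ b) → b) ∨ ((~a ↔ (b → a)) ∨ ((a ↔ b) ↔ b)) = 2/3 ∨ 1 = 1
(~(a → a) → ((b ∨ b) → (a → a))) ∨ (((b ↔ b) → b) ∨ ((~a ↔ (b → a)) ∨ ((a ↔ b) ↔ b))) = 1 ∨ 1 = 1
~a = ~1/3 = 2/3
~~a = ~2/3 = 1/3
b → a = 2/3 → 1/3 = 2/3
b ∨ b = 2/3 ∨ 2/3 = 2/3
(b → a) ↔ (b ∨ b) = 2/3 ↔ 2/3 = 1
~~a ∨ ((b → a) ↔ (b ∨ b)) = 1/3 ∨ 1 = 1
~(~~a ∨ ((b → a) ↔ (b ∨ b))) = ~1 = 0
a ∨ a = 1/3 ∨ 1/3 = 1/3
b → (a ∨ a) = 2/3 → 1/3 = 2/3
b ↔ b = 2/3 ↔ 2/3 = 1
(b ↔ b) → a = 1 → 1/3 = 1/3
(b → (a ∨ a)) → ((b ↔ b) → a) = 2/3 → 1/3 = 2/3
b → b = 2/3 → 2/3 = 1
a → (b → b) = 1/3 → 1 = 1
a → a = 1/3 → 1/3 = 1
(a → a) ↔ b = 1 ↔ 2/3 = 2/3
(a → (b → b)) → ((a → a) ↔ b) = 1 → 2/3 = 2/3
((b → (a ∨ a)) → ((b ↔ b) → a)) → ((a → (b → b)) → ((a → a) ↔ b)) = 2/3 → 2/3 = 1
~(~~a ∨ ((b → a) ↔ (b ∨ b))) → (((b → (a ∨ a)) → ((b ↔ b) → a)) → ((a → (b → b)) → ((a → a) ↔ b))) = 0 → 1 = 1
((~(a → a) → ((b ∨ b) → (a → a))) ∨ (((b ↔ b) → b) ∨ ((~a ↔ (b → a)) ∨ ((a ↔ b) ↔ b)))) ↔ (~(~~a ∨ ((b → a) ↔ (b ∨ b))) → (((b → (a ∨ a)) → ((b ↔ b) → a)) → ((a → (b → b)) → ((a → a) ↔ b)))) = 1 ↔ 1 = 1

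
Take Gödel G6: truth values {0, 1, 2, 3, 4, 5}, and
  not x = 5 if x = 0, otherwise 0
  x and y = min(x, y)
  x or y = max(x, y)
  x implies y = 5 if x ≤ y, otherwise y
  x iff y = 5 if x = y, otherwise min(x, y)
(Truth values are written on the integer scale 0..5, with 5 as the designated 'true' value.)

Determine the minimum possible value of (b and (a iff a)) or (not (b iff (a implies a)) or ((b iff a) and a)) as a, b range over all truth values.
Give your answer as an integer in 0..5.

Take a = 0, b = 1:
a iff a = 0 iff 0 = 5
b and (a iff a) = 1 and 5 = 1
a implies a = 0 implies 0 = 5
b iff (a implies a) = 1 iff 5 = 1
not (b iff (a implies a)) = not 1 = 0
b iff a = 1 iff 0 = 0
(b iff a) and a = 0 and 0 = 0
not (b iff (a implies a)) or ((b iff a) and a) = 0 or 0 = 0
(b and (a iff a)) or (not (b iff (a implies a)) or ((b iff a) and a)) = 1 or 0 = 1
No assignment yields a value below 1, so this is the minimum.

1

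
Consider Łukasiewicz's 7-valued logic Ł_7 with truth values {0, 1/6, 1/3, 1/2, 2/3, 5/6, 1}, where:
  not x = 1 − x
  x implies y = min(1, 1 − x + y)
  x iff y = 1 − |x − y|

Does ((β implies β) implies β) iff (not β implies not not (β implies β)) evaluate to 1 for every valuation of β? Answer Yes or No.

No

Counterexample: take β = 0.
β implies β = 0 implies 0 = 1
(β implies β) implies β = 1 implies 0 = 0
not β = not 0 = 1
β implies β = 0 implies 0 = 1
not (β implies β) = not 1 = 0
not not (β implies β) = not 0 = 1
not β implies not not (β implies β) = 1 implies 1 = 1
((β implies β) implies β) iff (not β implies not not (β implies β)) = 0 iff 1 = 0
This gives 0 ≠ 1.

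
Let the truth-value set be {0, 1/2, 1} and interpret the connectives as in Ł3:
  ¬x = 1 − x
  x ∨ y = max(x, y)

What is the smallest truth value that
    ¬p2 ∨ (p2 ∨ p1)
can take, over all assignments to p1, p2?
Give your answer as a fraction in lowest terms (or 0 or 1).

1/2

Take p1 = 0, p2 = 1/2:
¬p2 = ¬1/2 = 1/2
p2 ∨ p1 = 1/2 ∨ 0 = 1/2
¬p2 ∨ (p2 ∨ p1) = 1/2 ∨ 1/2 = 1/2
No assignment yields a value below 1/2, so this is the minimum.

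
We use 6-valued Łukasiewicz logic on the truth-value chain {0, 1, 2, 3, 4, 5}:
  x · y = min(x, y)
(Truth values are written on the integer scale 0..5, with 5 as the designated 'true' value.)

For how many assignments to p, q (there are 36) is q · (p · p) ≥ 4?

4

value 5: 1 assignment (counts)
value 4: 3 assignments (counts)
value 3: 5 assignments
value 2: 7 assignments
value 1: 9 assignments
value 0: 11 assignments
So 4 of the 36 assignments meet the threshold.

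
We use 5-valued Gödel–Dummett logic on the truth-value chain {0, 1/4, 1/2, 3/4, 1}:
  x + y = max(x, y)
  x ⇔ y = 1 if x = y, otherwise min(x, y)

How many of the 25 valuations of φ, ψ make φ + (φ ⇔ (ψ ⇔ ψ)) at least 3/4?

value 1: 5 assignments (counts)
value 3/4: 5 assignments (counts)
value 1/2: 5 assignments
value 1/4: 5 assignments
value 0: 5 assignments
So 10 of the 25 assignments meet the threshold.

10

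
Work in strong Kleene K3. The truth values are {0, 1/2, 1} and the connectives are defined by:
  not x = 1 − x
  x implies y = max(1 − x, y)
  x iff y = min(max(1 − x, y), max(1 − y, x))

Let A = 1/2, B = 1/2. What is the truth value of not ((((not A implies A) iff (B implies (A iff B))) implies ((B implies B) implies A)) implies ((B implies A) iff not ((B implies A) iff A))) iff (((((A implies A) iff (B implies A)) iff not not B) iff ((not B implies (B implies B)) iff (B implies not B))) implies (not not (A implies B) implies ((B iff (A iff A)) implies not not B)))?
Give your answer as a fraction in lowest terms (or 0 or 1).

1/2

not A = not 1/2 = 1/2
not A implies A = 1/2 implies 1/2 = 1/2
A iff B = 1/2 iff 1/2 = 1/2
B implies (A iff B) = 1/2 implies 1/2 = 1/2
(not A implies A) iff (B implies (A iff B)) = 1/2 iff 1/2 = 1/2
B implies B = 1/2 implies 1/2 = 1/2
(B implies B) implies A = 1/2 implies 1/2 = 1/2
((not A implies A) iff (B implies (A iff B))) implies ((B implies B) implies A) = 1/2 implies 1/2 = 1/2
B implies A = 1/2 implies 1/2 = 1/2
B implies A = 1/2 implies 1/2 = 1/2
(B implies A) iff A = 1/2 iff 1/2 = 1/2
not ((B implies A) iff A) = not 1/2 = 1/2
(B implies A) iff not ((B implies A) iff A) = 1/2 iff 1/2 = 1/2
(((not A implies A) iff (B implies (A iff B))) implies ((B implies B) implies A)) implies ((B implies A) iff not ((B implies A) iff A)) = 1/2 implies 1/2 = 1/2
not ((((not A implies A) iff (B implies (A iff B))) implies ((B implies B) implies A)) implies ((B implies A) iff not ((B implies A) iff A))) = not 1/2 = 1/2
A implies A = 1/2 implies 1/2 = 1/2
B implies A = 1/2 implies 1/2 = 1/2
(A implies A) iff (B implies A) = 1/2 iff 1/2 = 1/2
not B = not 1/2 = 1/2
not not B = not 1/2 = 1/2
((A implies A) iff (B implies A)) iff not not B = 1/2 iff 1/2 = 1/2
not B = not 1/2 = 1/2
B implies B = 1/2 implies 1/2 = 1/2
not B implies (B implies B) = 1/2 implies 1/2 = 1/2
not B = not 1/2 = 1/2
B implies not B = 1/2 implies 1/2 = 1/2
(not B implies (B implies B)) iff (B implies not B) = 1/2 iff 1/2 = 1/2
(((A implies A) iff (B implies A)) iff not not B) iff ((not B implies (B implies B)) iff (B implies not B)) = 1/2 iff 1/2 = 1/2
A implies B = 1/2 implies 1/2 = 1/2
not (A implies B) = not 1/2 = 1/2
not not (A implies B) = not 1/2 = 1/2
A iff A = 1/2 iff 1/2 = 1/2
B iff (A iff A) = 1/2 iff 1/2 = 1/2
not B = not 1/2 = 1/2
not not B = not 1/2 = 1/2
(B iff (A iff A)) implies not not B = 1/2 implies 1/2 = 1/2
not not (A implies B) implies ((B iff (A iff A)) implies not not B) = 1/2 implies 1/2 = 1/2
((((A implies A) iff (B implies A)) iff not not B) iff ((not B implies (B implies B)) iff (B implies not B))) implies (not not (A implies B) implies ((B iff (A iff A)) implies not not B)) = 1/2 implies 1/2 = 1/2
not ((((not A implies A) iff (B implies (A iff B))) implies ((B implies B) implies A)) implies ((B implies A) iff not ((B implies A) iff A))) iff (((((A implies A) iff (B implies A)) iff not not B) iff ((not B implies (B implies B)) iff (B implies not B))) implies (not not (A implies B) implies ((B iff (A iff A)) implies not not B))) = 1/2 iff 1/2 = 1/2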